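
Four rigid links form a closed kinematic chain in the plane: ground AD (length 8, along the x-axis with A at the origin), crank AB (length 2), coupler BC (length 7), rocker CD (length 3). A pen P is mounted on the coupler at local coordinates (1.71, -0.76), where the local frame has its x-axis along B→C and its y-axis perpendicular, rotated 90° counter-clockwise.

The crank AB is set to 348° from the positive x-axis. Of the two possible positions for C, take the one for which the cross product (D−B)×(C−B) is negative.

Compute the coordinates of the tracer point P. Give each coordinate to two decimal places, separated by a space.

3.27 -1.75

A=(0,0), D=(8.00,0)
B = A + 2.00·(cos348°, sin348°) = (1.9563, -0.4158)
|BD| = 6.0580
circle(B,7.00) ∩ circle(D,3.00): a=6.3304, h=2.9876
  candidates: C₊=(8.0667,2.9993) cross=18.099; C₋=(8.4769,-2.9619) cross=-18.099
  mode - wants cross < 0 → take C=(8.4769,-2.9619) (cross=-18.099)
ex = (C−B)/|BC| = (0.9315,-0.3637); ey = (0.3637,0.9315)
P = B + 1.71·ex + -0.76·ey = (3.2727,-1.7457)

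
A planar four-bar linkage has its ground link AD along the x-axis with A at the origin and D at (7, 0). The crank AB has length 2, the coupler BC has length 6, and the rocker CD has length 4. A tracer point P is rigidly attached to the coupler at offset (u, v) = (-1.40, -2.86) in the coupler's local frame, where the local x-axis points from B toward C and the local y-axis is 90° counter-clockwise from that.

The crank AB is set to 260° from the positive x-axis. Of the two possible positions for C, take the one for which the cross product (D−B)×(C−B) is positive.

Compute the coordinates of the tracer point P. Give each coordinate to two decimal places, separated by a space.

A=(0,0), D=(7.00,0)
B = A + 2.00·(cos260°, sin260°) = (-0.3473, -1.9696)
|BD| = 7.6067
circle(B,6.00) ∩ circle(D,4.00): a=5.1180, h=3.1315
  candidates: C₊=(3.7853,2.3803) cross=23.820; C₋=(5.4070,-3.6691) cross=-23.820
  mode + wants cross > 0 → take C=(3.7853,2.3803) (cross=23.820)
ex = (C−B)/|BC| = (0.6888,0.7250); ey = (-0.7250,0.6888)
P = B + -1.40·ex + -2.86·ey = (0.7619,-4.9545)

0.76 -4.95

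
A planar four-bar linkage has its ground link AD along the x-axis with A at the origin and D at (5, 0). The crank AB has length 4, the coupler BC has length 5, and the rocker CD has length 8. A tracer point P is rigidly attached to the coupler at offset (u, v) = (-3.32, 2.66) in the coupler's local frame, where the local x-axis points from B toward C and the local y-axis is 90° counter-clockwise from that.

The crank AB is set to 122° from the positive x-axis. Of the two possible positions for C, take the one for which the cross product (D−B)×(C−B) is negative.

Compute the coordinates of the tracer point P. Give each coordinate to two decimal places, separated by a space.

1.00 6.29

A=(0,0), D=(5.00,0)
B = A + 4.00·(cos122°, sin122°) = (-2.1197, 3.3922)
|BD| = 7.8865
circle(B,5.00) ∩ circle(D,8.00): a=1.4707, h=4.7788
  candidates: C₊=(1.2635,7.0738) cross=37.688; C₋=(-2.8475,-1.5546) cross=-37.688
  mode - wants cross < 0 → take C=(-2.8475,-1.5546) (cross=-37.688)
ex = (C−B)/|BC| = (-0.1456,-0.9893); ey = (0.9893,-0.1456)
P = B + -3.32·ex + 2.66·ey = (0.9953,6.2896)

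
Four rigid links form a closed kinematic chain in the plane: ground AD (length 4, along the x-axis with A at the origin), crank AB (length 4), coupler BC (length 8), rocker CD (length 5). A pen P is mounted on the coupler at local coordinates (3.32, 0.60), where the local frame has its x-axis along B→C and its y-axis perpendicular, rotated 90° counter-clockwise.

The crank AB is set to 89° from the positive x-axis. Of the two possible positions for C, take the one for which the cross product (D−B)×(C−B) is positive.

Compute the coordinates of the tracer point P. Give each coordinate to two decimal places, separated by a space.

A=(0,0), D=(4.00,0)
B = A + 4.00·(cos89°, sin89°) = (0.0698, 3.9994)
|BD| = 5.6073
circle(B,8.00) ∩ circle(D,5.00): a=6.2813, h=4.9544
  candidates: C₊=(8.0061,2.9918) cross=27.780; C₋=(0.9387,-3.9533) cross=-27.780
  mode + wants cross > 0 → take C=(8.0061,2.9918) (cross=27.780)
ex = (C−B)/|BC| = (0.9920,-0.1259); ey = (0.1259,0.9920)
P = B + 3.32·ex + 0.60·ey = (3.4389,4.1765)

3.44 4.18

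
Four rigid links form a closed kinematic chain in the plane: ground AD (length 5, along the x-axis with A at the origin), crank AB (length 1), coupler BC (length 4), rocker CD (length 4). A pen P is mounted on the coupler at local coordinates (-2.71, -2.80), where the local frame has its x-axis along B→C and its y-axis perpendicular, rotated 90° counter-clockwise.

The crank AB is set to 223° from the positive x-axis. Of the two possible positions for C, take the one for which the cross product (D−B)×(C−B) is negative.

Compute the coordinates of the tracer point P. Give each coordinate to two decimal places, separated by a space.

-4.58 -1.28

A=(0,0), D=(5.00,0)
B = A + 1.00·(cos223°, sin223°) = (-0.7314, -0.6820)
|BD| = 5.7718
circle(B,4.00) ∩ circle(D,4.00): a=2.8859, h=2.7698
  candidates: C₊=(1.8070,2.4094) cross=15.987; C₋=(2.4616,-3.0914) cross=-15.987
  mode - wants cross < 0 → take C=(2.4616,-3.0914) (cross=-15.987)
ex = (C−B)/|BC| = (0.7982,-0.6023); ey = (0.6023,0.7982)
P = B + -2.71·ex + -2.80·ey = (-4.5811,-1.2847)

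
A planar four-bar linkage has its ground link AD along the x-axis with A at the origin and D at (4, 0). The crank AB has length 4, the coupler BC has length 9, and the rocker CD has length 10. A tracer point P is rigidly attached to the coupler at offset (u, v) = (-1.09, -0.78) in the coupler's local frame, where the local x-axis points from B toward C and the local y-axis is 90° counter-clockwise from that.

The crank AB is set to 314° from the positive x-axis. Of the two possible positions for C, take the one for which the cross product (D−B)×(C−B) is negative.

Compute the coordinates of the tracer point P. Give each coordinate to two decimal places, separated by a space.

A=(0,0), D=(4.00,0)
B = A + 4.00·(cos314°, sin314°) = (2.7786, -2.8774)
|BD| = 3.1258
circle(B,9.00) ∩ circle(D,10.00): a=-1.4762, h=8.8781
  candidates: C₊=(-5.9705,-0.7673) cross=27.752; C₋=(10.3742,-7.7052) cross=-27.752
  mode - wants cross < 0 → take C=(10.3742,-7.7052) (cross=-27.752)
ex = (C−B)/|BC| = (0.8439,-0.5364); ey = (0.5364,0.8439)
P = B + -1.09·ex + -0.78·ey = (1.4403,-2.9509)

1.44 -2.95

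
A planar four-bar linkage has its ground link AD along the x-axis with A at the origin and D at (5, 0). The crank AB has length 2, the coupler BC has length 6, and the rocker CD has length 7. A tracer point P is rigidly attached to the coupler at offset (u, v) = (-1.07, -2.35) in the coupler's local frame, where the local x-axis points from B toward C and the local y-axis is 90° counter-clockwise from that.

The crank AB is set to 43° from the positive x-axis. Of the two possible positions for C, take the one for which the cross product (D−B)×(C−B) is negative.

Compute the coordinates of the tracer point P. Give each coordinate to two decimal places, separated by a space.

-0.40 3.15

A=(0,0), D=(5.00,0)
B = A + 2.00·(cos43°, sin43°) = (1.4627, 1.3640)
|BD| = 3.7912
circle(B,6.00) ∩ circle(D,7.00): a=0.1811, h=5.9973
  candidates: C₊=(3.7894,6.8945) cross=22.737; C₋=(-0.5261,-4.2968) cross=-22.737
  mode - wants cross < 0 → take C=(-0.5261,-4.2968) (cross=-22.737)
ex = (C−B)/|BC| = (-0.3315,-0.9435); ey = (0.9435,-0.3315)
P = B + -1.07·ex + -2.35·ey = (-0.3998,3.1524)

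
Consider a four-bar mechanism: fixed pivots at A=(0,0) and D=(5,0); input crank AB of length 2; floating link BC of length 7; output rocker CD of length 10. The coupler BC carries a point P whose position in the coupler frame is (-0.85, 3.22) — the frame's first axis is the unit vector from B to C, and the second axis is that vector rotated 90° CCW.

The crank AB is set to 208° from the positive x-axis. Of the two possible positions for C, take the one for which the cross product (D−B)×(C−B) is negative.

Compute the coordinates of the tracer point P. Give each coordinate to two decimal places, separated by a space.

A=(0,0), D=(5.00,0)
B = A + 2.00·(cos208°, sin208°) = (-1.7659, -0.9389)
|BD| = 6.8307
circle(B,7.00) ∩ circle(D,10.00): a=-0.3178, h=6.9928
  candidates: C₊=(-3.0419,5.9438) cross=47.766; C₋=(-1.1194,-7.9090) cross=-47.766
  mode - wants cross < 0 → take C=(-1.1194,-7.9090) (cross=-47.766)
ex = (C−B)/|BC| = (0.0924,-0.9957); ey = (0.9957,0.0924)
P = B + -0.85·ex + 3.22·ey = (1.3618,0.2048)

1.36 0.20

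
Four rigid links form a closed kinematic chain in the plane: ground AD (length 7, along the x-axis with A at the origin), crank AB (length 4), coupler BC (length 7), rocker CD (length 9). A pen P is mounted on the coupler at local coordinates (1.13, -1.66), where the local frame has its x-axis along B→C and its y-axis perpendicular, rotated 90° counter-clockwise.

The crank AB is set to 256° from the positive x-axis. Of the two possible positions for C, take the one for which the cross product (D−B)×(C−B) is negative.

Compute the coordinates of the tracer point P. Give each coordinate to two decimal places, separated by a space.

A=(0,0), D=(7.00,0)
B = A + 4.00·(cos256°, sin256°) = (-0.9677, -3.8812)
|BD| = 8.8627
circle(B,7.00) ∩ circle(D,9.00): a=2.6260, h=6.4888
  candidates: C₊=(-1.4484,3.1023) cross=57.508; C₋=(4.2347,-8.5647) cross=-57.508
  mode - wants cross < 0 → take C=(4.2347,-8.5647) (cross=-57.508)
ex = (C−B)/|BC| = (0.7432,-0.6691); ey = (0.6691,0.7432)
P = B + 1.13·ex + -1.66·ey = (-1.2385,-5.8709)

-1.24 -5.87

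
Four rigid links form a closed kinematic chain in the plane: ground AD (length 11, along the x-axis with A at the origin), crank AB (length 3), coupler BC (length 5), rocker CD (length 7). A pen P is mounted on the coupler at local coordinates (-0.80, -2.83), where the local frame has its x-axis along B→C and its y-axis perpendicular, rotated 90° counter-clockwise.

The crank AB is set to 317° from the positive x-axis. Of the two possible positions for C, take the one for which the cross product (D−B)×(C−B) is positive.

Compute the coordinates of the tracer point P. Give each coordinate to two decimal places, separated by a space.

A=(0,0), D=(11.00,0)
B = A + 3.00·(cos317°, sin317°) = (2.1941, -2.0460)
|BD| = 9.0405
circle(B,5.00) ∩ circle(D,7.00): a=3.1929, h=3.8478
  candidates: C₊=(4.4333,2.4246) cross=34.786; C₋=(6.1749,-5.0714) cross=-34.786
  mode + wants cross > 0 → take C=(4.4333,2.4246) (cross=34.786)
ex = (C−B)/|BC| = (0.4478,0.8941); ey = (-0.8941,0.4478)
P = B + -0.80·ex + -2.83·ey = (4.3661,-4.0287)

4.37 -4.03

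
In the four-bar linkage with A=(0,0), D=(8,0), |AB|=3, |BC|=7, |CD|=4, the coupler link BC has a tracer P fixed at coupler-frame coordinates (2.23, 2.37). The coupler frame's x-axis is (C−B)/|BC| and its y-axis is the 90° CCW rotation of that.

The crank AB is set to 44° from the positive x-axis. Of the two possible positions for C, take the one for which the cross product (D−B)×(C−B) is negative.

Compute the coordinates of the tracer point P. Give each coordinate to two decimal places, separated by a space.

A=(0,0), D=(8.00,0)
B = A + 3.00·(cos44°, sin44°) = (2.1580, 2.0840)
|BD| = 6.2026
circle(B,7.00) ∩ circle(D,4.00): a=5.7615, h=3.9756
  candidates: C₊=(8.9203,3.8927) cross=24.659; C₋=(6.2488,-3.5963) cross=-24.659
  mode - wants cross < 0 → take C=(6.2488,-3.5963) (cross=-24.659)
ex = (C−B)/|BC| = (0.5844,-0.8115); ey = (0.8115,0.5844)
P = B + 2.23·ex + 2.37·ey = (5.3844,1.6594)

5.38 1.66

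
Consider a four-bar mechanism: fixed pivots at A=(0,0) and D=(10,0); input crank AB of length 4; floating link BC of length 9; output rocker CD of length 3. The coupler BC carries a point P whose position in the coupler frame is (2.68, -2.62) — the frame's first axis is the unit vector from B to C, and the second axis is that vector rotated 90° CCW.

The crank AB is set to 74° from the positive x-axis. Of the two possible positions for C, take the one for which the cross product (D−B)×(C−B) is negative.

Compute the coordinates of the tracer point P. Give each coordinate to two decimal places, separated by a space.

A=(0,0), D=(10.00,0)
B = A + 4.00·(cos74°, sin74°) = (1.1025, 3.8450)
|BD| = 9.6927
circle(B,9.00) ∩ circle(D,3.00): a=8.5605, h=2.7781
  candidates: C₊=(10.0627,2.9993) cross=26.928; C₋=(7.8586,-2.1010) cross=-26.928
  mode - wants cross < 0 → take C=(7.8586,-2.1010) (cross=-26.928)
ex = (C−B)/|BC| = (0.7507,-0.6607); ey = (0.6607,0.7507)
P = B + 2.68·ex + -2.62·ey = (1.3834,0.1077)

1.38 0.11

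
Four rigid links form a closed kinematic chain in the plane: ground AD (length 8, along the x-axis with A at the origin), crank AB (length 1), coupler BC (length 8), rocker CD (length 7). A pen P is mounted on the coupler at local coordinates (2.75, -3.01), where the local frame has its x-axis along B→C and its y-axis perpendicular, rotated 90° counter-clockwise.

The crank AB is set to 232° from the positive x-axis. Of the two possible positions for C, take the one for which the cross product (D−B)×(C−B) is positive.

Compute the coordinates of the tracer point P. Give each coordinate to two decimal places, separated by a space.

3.43 -0.28

A=(0,0), D=(8.00,0)
B = A + 1.00·(cos232°, sin232°) = (-0.6157, -0.7880)
|BD| = 8.6516
circle(B,8.00) ∩ circle(D,7.00): a=5.1927, h=6.0857
  candidates: C₊=(4.0012,5.7454) cross=52.651; C₋=(5.1098,-6.3755) cross=-52.651
  mode + wants cross > 0 → take C=(4.0012,5.7454) (cross=52.651)
ex = (C−B)/|BC| = (0.5771,0.8167); ey = (-0.8167,0.5771)
P = B + 2.75·ex + -3.01·ey = (3.4296,-0.2792)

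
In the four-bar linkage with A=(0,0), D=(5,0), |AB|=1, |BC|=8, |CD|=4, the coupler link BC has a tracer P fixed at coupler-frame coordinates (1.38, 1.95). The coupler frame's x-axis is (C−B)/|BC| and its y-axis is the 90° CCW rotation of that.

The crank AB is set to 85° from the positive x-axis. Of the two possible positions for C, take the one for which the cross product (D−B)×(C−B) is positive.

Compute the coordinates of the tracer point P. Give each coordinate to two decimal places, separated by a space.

A=(0,0), D=(5.00,0)
B = A + 1.00·(cos85°, sin85°) = (0.0872, 0.9962)
|BD| = 5.0128
circle(B,8.00) ∩ circle(D,4.00): a=7.2941, h=3.2857
  candidates: C₊=(7.8888,2.7668) cross=16.471; C₋=(6.5828,-3.6735) cross=-16.471
  mode + wants cross > 0 → take C=(7.8888,2.7668) (cross=16.471)
ex = (C−B)/|BC| = (0.9752,0.2213); ey = (-0.2213,0.9752)
P = B + 1.38·ex + 1.95·ey = (1.0014,3.2033)

1.00 3.20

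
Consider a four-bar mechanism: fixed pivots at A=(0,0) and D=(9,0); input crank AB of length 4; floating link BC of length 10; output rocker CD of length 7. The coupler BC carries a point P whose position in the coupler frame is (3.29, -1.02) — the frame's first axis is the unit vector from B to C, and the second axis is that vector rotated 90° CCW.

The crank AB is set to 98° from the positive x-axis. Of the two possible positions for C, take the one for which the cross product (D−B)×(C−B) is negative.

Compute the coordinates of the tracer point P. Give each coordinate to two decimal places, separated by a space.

A=(0,0), D=(9.00,0)
B = A + 4.00·(cos98°, sin98°) = (-0.5567, 3.9611)
|BD| = 10.3451
circle(B,10.00) ∩ circle(D,7.00): a=7.6375, h=6.4551
  candidates: C₊=(8.9704,6.9999) cross=66.779; C₋=(4.0271,-4.9265) cross=-66.779
  mode - wants cross < 0 → take C=(4.0271,-4.9265) (cross=-66.779)
ex = (C−B)/|BC| = (0.4584,-0.8888); ey = (0.8888,0.4584)
P = B + 3.29·ex + -1.02·ey = (0.0448,0.5695)

0.04 0.57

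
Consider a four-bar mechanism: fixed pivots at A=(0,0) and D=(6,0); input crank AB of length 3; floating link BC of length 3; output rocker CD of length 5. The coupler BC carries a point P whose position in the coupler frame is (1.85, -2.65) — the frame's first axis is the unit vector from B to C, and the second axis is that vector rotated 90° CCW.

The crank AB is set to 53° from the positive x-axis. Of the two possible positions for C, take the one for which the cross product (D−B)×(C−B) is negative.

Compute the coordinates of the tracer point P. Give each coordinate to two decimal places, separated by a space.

A=(0,0), D=(6.00,0)
B = A + 3.00·(cos53°, sin53°) = (1.8054, 2.3959)
|BD| = 4.8306
circle(B,3.00) ∩ circle(D,5.00): a=0.7592, h=2.9023
  candidates: C₊=(3.9042,4.5396) cross=14.020; C₋=(1.0251,-0.5008) cross=-14.020
  mode - wants cross < 0 → take C=(1.0251,-0.5008) (cross=-14.020)
ex = (C−B)/|BC| = (-0.2601,-0.9656); ey = (0.9656,-0.2601)
P = B + 1.85·ex + -2.65·ey = (-1.2345,1.2988)

-1.23 1.30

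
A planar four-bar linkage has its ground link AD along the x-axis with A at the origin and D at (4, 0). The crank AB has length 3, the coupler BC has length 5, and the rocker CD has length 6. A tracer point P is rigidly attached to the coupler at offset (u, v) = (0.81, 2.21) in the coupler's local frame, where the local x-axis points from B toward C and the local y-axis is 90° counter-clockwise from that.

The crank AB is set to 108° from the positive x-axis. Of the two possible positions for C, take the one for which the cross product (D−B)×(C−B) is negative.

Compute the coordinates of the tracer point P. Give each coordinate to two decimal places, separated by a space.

A=(0,0), D=(4.00,0)
B = A + 3.00·(cos108°, sin108°) = (-0.9271, 2.8532)
|BD| = 5.6935
circle(B,5.00) ∩ circle(D,6.00): a=1.8808, h=4.6328
  candidates: C₊=(3.0221,5.9198) cross=26.377; C₋=(-1.6211,-2.0984) cross=-26.377
  mode - wants cross < 0 → take C=(-1.6211,-2.0984) (cross=-26.377)
ex = (C−B)/|BC| = (-0.1388,-0.9903); ey = (0.9903,-0.1388)
P = B + 0.81·ex + 2.21·ey = (1.1491,1.7442)

1.15 1.74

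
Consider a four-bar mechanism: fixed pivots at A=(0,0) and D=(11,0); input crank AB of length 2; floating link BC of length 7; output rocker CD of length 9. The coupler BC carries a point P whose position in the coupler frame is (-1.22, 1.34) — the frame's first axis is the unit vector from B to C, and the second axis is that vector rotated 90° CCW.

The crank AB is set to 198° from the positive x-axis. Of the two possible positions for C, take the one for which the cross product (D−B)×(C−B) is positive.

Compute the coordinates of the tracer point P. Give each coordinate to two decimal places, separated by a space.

-3.71 -0.52

A=(0,0), D=(11.00,0)
B = A + 2.00·(cos198°, sin198°) = (-1.9021, -0.6180)
|BD| = 12.9169
circle(B,7.00) ∩ circle(D,9.00): a=5.2198, h=4.6641
  candidates: C₊=(3.0885,4.2905) cross=60.246; C₋=(3.5348,-5.0271) cross=-60.246
  mode + wants cross > 0 → take C=(3.0885,4.2905) (cross=60.246)
ex = (C−B)/|BC| = (0.7129,0.7012); ey = (-0.7012,0.7129)
P = B + -1.22·ex + 1.34·ey = (-3.7115,-0.5182)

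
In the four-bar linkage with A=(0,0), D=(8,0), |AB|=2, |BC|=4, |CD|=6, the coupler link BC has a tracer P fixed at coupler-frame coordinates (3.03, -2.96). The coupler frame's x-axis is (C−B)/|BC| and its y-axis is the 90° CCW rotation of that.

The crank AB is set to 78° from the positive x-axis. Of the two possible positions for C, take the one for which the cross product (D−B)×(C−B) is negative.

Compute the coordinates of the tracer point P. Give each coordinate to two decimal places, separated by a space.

-0.86 -2.08

A=(0,0), D=(8.00,0)
B = A + 2.00·(cos78°, sin78°) = (0.4158, 1.9563)
|BD| = 7.8324
circle(B,4.00) ∩ circle(D,6.00): a=2.6395, h=3.0055
  candidates: C₊=(3.7223,4.2073) cross=23.541; C₋=(2.2209,-1.6132) cross=-23.541
  mode - wants cross < 0 → take C=(2.2209,-1.6132) (cross=-23.541)
ex = (C−B)/|BC| = (0.4513,-0.8924); ey = (0.8924,0.4513)
P = B + 3.03·ex + -2.96·ey = (-0.8582,-2.0834)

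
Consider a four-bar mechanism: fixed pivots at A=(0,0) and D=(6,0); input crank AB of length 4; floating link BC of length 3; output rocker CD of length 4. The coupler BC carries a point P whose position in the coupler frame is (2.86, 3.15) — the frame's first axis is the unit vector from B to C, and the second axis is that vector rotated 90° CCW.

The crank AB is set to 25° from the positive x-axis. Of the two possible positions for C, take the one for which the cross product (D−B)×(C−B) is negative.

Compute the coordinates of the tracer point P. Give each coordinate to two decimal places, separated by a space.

A=(0,0), D=(6.00,0)
B = A + 4.00·(cos25°, sin25°) = (3.6252, 1.6905)
|BD| = 2.9150
circle(B,3.00) ∩ circle(D,4.00): a=0.2568, h=2.9890
  candidates: C₊=(5.5678,3.9766) cross=8.713; C₋=(2.1011,-0.8935) cross=-8.713
  mode - wants cross < 0 → take C=(2.1011,-0.8935) (cross=-8.713)
ex = (C−B)/|BC| = (-0.5081,-0.8613); ey = (0.8613,-0.5081)
P = B + 2.86·ex + 3.15·ey = (4.8854,-2.3733)

4.89 -2.37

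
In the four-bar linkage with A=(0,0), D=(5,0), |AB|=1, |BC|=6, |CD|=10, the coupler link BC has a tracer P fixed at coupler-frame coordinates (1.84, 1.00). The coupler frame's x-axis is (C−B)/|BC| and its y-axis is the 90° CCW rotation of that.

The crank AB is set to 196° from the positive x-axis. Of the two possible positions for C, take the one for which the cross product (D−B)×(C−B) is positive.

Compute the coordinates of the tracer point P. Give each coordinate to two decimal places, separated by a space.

A=(0,0), D=(5.00,0)
B = A + 1.00·(cos196°, sin196°) = (-0.9613, -0.2756)
|BD| = 5.9676
circle(B,6.00) ∩ circle(D,10.00): a=-2.3784, h=5.5084
  candidates: C₊=(-3.5916,5.1171) cross=32.872; C₋=(-3.0827,-5.8881) cross=-32.872
  mode + wants cross > 0 → take C=(-3.5916,5.1171) (cross=32.872)
ex = (C−B)/|BC| = (-0.4384,0.8988); ey = (-0.8988,-0.4384)
P = B + 1.84·ex + 1.00·ey = (-2.6667,0.9397)

-2.67 0.94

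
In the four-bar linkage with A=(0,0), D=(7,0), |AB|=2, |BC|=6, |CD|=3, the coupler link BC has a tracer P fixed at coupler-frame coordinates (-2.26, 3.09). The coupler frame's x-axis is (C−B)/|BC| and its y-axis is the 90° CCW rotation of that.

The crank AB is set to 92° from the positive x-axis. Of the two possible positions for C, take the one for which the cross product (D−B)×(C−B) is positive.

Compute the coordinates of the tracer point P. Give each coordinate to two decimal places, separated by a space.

A=(0,0), D=(7.00,0)
B = A + 2.00·(cos92°, sin92°) = (-0.0698, 1.9988)
|BD| = 7.3469
circle(B,6.00) ∩ circle(D,3.00): a=5.5110, h=2.3726
  candidates: C₊=(5.8788,2.7826) cross=17.431; C₋=(4.5878,-1.7836) cross=-17.431
  mode + wants cross > 0 → take C=(5.8788,2.7826) (cross=17.431)
ex = (C−B)/|BC| = (0.9914,0.1306); ey = (-0.1306,0.9914)
P = B + -2.26·ex + 3.09·ey = (-2.7141,4.7671)

-2.71 4.77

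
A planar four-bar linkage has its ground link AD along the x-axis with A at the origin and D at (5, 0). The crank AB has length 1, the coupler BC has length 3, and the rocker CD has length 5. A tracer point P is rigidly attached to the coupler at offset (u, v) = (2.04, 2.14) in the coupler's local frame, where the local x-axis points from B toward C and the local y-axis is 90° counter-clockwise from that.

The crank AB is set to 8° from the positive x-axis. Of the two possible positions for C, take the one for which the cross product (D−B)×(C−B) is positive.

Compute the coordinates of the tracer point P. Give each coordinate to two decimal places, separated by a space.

-1.07 2.26

A=(0,0), D=(5.00,0)
B = A + 1.00·(cos8°, sin8°) = (0.9903, 0.1392)
|BD| = 4.0121
circle(B,3.00) ∩ circle(D,5.00): a=0.0121, h=3.0000
  candidates: C₊=(1.1065,3.1369) cross=12.036; C₋=(0.8983,-2.8594) cross=-12.036
  mode + wants cross > 0 → take C=(1.1065,3.1369) (cross=12.036)
ex = (C−B)/|BC| = (0.0387,0.9992); ey = (-0.9992,0.0387)
P = B + 2.04·ex + 2.14·ey = (-1.0691,2.2605)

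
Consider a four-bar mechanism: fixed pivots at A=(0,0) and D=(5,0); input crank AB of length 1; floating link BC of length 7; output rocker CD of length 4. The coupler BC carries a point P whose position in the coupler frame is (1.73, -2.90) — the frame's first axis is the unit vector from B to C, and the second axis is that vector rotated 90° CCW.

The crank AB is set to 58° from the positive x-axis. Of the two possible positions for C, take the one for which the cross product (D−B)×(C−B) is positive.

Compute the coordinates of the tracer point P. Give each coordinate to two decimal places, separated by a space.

A=(0,0), D=(5.00,0)
B = A + 1.00·(cos58°, sin58°) = (0.5299, 0.8480)
|BD| = 4.5498
circle(B,7.00) ∩ circle(D,4.00): a=5.9014, h=3.7647
  candidates: C₊=(7.0296,3.4468) cross=17.129; C₋=(5.6262,-3.9507) cross=-17.129
  mode + wants cross > 0 → take C=(7.0296,3.4468) (cross=17.129)
ex = (C−B)/|BC| = (0.9285,0.3713); ey = (-0.3713,0.9285)
P = B + 1.73·ex + -2.90·ey = (3.2129,-1.2024)

3.21 -1.20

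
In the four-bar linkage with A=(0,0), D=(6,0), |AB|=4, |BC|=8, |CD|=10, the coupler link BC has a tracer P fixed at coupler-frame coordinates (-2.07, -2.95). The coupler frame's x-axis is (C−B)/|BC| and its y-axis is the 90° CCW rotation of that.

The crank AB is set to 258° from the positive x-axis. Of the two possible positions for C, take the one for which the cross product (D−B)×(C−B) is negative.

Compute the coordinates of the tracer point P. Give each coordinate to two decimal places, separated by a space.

-4.41 -4.33

A=(0,0), D=(6.00,0)
B = A + 4.00·(cos258°, sin258°) = (-0.8316, -3.9126)
|BD| = 7.8727
circle(B,8.00) ∩ circle(D,10.00): a=1.6500, h=7.8280
  candidates: C₊=(-3.2902,3.7003) cross=61.628; C₋=(4.4905,-9.8854) cross=-61.628
  mode - wants cross < 0 → take C=(4.4905,-9.8854) (cross=-61.628)
ex = (C−B)/|BC| = (0.6653,-0.7466); ey = (0.7466,0.6653)
P = B + -2.07·ex + -2.95·ey = (-4.4112,-4.3297)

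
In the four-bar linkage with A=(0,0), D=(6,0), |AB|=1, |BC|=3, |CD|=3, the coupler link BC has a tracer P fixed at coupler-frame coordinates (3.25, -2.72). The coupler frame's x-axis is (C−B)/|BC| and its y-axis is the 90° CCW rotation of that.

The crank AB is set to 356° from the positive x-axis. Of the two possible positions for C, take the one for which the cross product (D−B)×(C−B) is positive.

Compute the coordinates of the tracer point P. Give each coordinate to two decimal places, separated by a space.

5.22 -0.48

A=(0,0), D=(6.00,0)
B = A + 1.00·(cos356°, sin356°) = (0.9976, -0.0698)
|BD| = 5.0029
circle(B,3.00) ∩ circle(D,3.00): a=2.5015, h=1.6561
  candidates: C₊=(3.4757,1.6211) cross=8.285; C₋=(3.5219,-1.6908) cross=-8.285
  mode + wants cross > 0 → take C=(3.4757,1.6211) (cross=8.285)
ex = (C−B)/|BC| = (0.8260,0.5636); ey = (-0.5636,0.8260)
P = B + 3.25·ex + -2.72·ey = (5.2152,-0.4849)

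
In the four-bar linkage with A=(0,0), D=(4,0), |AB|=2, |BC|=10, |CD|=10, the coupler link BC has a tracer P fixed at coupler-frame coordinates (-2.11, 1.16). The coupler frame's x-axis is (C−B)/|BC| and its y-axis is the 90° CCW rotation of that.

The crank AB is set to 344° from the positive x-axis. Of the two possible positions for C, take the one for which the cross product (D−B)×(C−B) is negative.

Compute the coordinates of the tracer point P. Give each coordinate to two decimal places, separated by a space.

2.25 1.83

A=(0,0), D=(4.00,0)
B = A + 2.00·(cos344°, sin344°) = (1.9225, -0.5513)
|BD| = 2.1494
circle(B,10.00) ∩ circle(D,10.00): a=1.0747, h=9.9421
  candidates: C₊=(0.4113,9.3339) cross=21.369; C₋=(5.5112,-9.8852) cross=-21.369
  mode - wants cross < 0 → take C=(5.5112,-9.8852) (cross=-21.369)
ex = (C−B)/|BC| = (0.3589,-0.9334); ey = (0.9334,0.3589)
P = B + -2.11·ex + 1.16·ey = (2.2480,1.8345)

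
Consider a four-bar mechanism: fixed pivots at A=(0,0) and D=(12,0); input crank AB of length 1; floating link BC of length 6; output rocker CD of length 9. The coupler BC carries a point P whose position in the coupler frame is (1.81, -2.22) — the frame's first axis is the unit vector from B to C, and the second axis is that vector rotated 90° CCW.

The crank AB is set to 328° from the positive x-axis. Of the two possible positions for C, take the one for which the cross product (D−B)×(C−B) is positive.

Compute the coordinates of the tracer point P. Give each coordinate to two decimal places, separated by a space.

A=(0,0), D=(12.00,0)
B = A + 1.00·(cos328°, sin328°) = (0.8480, -0.5299)
|BD| = 11.1645
circle(B,6.00) ∩ circle(D,9.00): a=3.5670, h=4.8246
  candidates: C₊=(4.1820,4.4586) cross=53.864; C₋=(4.6400,-5.1798) cross=-53.864
  mode + wants cross > 0 → take C=(4.1820,4.4586) (cross=53.864)
ex = (C−B)/|BC| = (0.5557,0.8314); ey = (-0.8314,0.5557)
P = B + 1.81·ex + -2.22·ey = (3.6995,-0.2586)

3.70 -0.26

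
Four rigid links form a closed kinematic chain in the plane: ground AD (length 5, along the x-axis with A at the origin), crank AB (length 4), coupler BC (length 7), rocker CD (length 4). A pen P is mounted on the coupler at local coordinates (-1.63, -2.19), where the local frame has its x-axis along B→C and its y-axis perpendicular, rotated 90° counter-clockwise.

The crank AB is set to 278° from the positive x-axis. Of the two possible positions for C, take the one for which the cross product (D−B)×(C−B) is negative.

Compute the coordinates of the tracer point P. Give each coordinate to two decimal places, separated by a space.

A=(0,0), D=(5.00,0)
B = A + 4.00·(cos278°, sin278°) = (0.5567, -3.9611)
|BD| = 5.9526
circle(B,7.00) ∩ circle(D,4.00): a=5.7482, h=3.9948
  candidates: C₊=(2.1892,2.8459) cross=23.779; C₋=(7.5057,-3.1179) cross=-23.779
  mode - wants cross < 0 → take C=(7.5057,-3.1179) (cross=-23.779)
ex = (C−B)/|BC| = (0.9927,0.1205); ey = (-0.1205,0.9927)
P = B + -1.63·ex + -2.19·ey = (-0.7976,-6.3315)

-0.80 -6.33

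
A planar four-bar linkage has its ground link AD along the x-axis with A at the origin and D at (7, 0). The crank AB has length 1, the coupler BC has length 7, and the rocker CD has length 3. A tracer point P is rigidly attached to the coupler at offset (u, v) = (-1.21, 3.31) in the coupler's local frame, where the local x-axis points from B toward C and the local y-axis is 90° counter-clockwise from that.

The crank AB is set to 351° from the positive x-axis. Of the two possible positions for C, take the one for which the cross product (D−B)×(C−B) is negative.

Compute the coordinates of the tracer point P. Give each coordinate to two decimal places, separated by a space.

1.21 3.36

A=(0,0), D=(7.00,0)
B = A + 1.00·(cos351°, sin351°) = (0.9877, -0.1564)
|BD| = 6.0143
circle(B,7.00) ∩ circle(D,3.00): a=6.3326, h=2.9831
  candidates: C₊=(7.2405,2.9903) cross=17.941; C₋=(7.3957,-2.9738) cross=-17.941
  mode - wants cross < 0 → take C=(7.3957,-2.9738) (cross=-17.941)
ex = (C−B)/|BC| = (0.9154,-0.4025); ey = (0.4025,0.9154)
P = B + -1.21·ex + 3.31·ey = (1.2122,3.3606)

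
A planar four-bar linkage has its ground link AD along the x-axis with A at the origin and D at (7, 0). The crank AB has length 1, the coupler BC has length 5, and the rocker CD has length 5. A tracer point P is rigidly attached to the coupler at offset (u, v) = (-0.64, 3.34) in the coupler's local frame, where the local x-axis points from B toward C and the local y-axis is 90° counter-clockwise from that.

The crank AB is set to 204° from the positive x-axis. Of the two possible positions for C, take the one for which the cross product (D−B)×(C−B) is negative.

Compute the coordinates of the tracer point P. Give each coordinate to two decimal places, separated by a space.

0.46 2.70

A=(0,0), D=(7.00,0)
B = A + 1.00·(cos204°, sin204°) = (-0.9135, -0.4067)
|BD| = 7.9240
circle(B,5.00) ∩ circle(D,5.00): a=3.9620, h=3.0500
  candidates: C₊=(2.8867,2.8426) cross=24.168; C₋=(3.1998,-3.2494) cross=-24.168
  mode - wants cross < 0 → take C=(3.1998,-3.2494) (cross=-24.168)
ex = (C−B)/|BC| = (0.8227,-0.5685); ey = (0.5685,0.8227)
P = B + -0.64·ex + 3.34·ey = (0.4588,2.7048)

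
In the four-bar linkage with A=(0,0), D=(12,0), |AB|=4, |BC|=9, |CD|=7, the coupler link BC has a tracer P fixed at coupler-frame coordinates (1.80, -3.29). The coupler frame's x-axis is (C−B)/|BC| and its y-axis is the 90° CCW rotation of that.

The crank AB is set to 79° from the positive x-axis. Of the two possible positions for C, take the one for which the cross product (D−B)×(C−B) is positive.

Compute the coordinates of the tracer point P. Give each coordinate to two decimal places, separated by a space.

3.43 1.29

A=(0,0), D=(12.00,0)
B = A + 4.00·(cos79°, sin79°) = (0.7632, 3.9265)
|BD| = 11.9030
circle(B,9.00) ∩ circle(D,7.00): a=7.2957, h=5.2700
  candidates: C₊=(9.3890,6.4948) cross=62.729; C₋=(5.9121,-3.4551) cross=-62.729
  mode + wants cross > 0 → take C=(9.3890,6.4948) (cross=62.729)
ex = (C−B)/|BC| = (0.9584,0.2854); ey = (-0.2854,0.9584)
P = B + 1.80·ex + -3.29·ey = (3.4272,1.2870)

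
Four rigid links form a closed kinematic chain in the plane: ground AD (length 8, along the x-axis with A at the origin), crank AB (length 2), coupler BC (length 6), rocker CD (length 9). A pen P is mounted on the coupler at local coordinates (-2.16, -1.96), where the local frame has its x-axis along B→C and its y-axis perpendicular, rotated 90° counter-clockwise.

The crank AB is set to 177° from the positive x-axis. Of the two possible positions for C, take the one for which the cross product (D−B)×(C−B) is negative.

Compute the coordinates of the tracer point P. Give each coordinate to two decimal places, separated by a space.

A=(0,0), D=(8.00,0)
B = A + 2.00·(cos177°, sin177°) = (-1.9973, 0.1047)
|BD| = 9.9978
circle(B,6.00) ∩ circle(D,9.00): a=2.7484, h=5.3335
  candidates: C₊=(0.8068,5.4091) cross=53.323; C₋=(0.6952,-5.2573) cross=-53.323
  mode - wants cross < 0 → take C=(0.6952,-5.2573) (cross=-53.323)
ex = (C−B)/|BC| = (0.4487,-0.8937); ey = (0.8937,0.4487)
P = B + -2.16·ex + -1.96·ey = (-4.7181,1.1555)

-4.72 1.16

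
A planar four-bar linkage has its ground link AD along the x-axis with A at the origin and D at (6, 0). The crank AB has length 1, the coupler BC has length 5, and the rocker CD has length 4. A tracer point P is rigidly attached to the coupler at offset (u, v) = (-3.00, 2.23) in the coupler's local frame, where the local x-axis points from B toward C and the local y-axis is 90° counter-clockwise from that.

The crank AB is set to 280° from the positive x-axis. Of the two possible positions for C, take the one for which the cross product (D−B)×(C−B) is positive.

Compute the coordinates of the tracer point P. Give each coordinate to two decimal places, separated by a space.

-3.44 -1.95

A=(0,0), D=(6.00,0)
B = A + 1.00·(cos280°, sin280°) = (0.1736, -0.9848)
|BD| = 5.9090
circle(B,5.00) ∩ circle(D,4.00): a=3.7160, h=3.3453
  candidates: C₊=(3.2802,2.9330) cross=19.767; C₋=(4.3953,-3.6640) cross=-19.767
  mode + wants cross > 0 → take C=(3.2802,2.9330) (cross=19.767)
ex = (C−B)/|BC| = (0.6213,0.7836); ey = (-0.7836,0.6213)
P = B + -3.00·ex + 2.23·ey = (-3.4376,-1.9500)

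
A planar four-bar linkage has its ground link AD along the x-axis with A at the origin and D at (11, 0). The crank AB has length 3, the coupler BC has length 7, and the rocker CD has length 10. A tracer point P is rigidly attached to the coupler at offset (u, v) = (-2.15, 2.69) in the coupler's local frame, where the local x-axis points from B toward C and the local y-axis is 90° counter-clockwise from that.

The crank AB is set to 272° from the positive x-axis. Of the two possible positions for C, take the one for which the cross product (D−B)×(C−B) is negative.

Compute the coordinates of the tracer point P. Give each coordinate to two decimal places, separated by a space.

0.52 0.42

A=(0,0), D=(11.00,0)
B = A + 3.00·(cos272°, sin272°) = (0.1047, -2.9982)
|BD| = 11.3003
circle(B,7.00) ∩ circle(D,10.00): a=3.3936, h=6.1224
  candidates: C₊=(1.7523,3.8052) cross=69.185; C₋=(5.0010,-8.0008) cross=-69.185
  mode - wants cross < 0 → take C=(5.0010,-8.0008) (cross=-69.185)
ex = (C−B)/|BC| = (0.6995,-0.7147); ey = (0.7147,0.6995)
P = B + -2.15·ex + 2.69·ey = (0.5233,0.4199)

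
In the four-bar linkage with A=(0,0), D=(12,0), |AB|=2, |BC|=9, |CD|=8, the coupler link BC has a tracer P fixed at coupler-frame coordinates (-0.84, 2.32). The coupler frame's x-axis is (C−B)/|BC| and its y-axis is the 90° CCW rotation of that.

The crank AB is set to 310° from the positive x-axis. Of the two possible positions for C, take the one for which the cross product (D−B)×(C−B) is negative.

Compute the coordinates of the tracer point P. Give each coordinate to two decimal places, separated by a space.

2.07 0.81

A=(0,0), D=(12.00,0)
B = A + 2.00·(cos310°, sin310°) = (1.2856, -1.5321)
|BD| = 10.8234
circle(B,9.00) ∩ circle(D,8.00): a=6.1970, h=6.5266
  candidates: C₊=(6.4964,5.8060) cross=70.640; C₋=(8.3441,-7.1158) cross=-70.640
  mode - wants cross < 0 → take C=(8.3441,-7.1158) (cross=-70.640)
ex = (C−B)/|BC| = (0.7843,-0.6204); ey = (0.6204,0.7843)
P = B + -0.84·ex + 2.32·ey = (2.0661,0.8086)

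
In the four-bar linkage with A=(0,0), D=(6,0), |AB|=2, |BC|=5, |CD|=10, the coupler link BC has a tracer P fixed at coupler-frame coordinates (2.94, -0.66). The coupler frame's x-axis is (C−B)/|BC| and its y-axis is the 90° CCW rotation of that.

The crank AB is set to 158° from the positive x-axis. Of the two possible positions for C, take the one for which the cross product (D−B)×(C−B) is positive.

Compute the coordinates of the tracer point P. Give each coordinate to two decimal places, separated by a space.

-1.39 3.73

A=(0,0), D=(6.00,0)
B = A + 2.00·(cos158°, sin158°) = (-1.8544, 0.7492)
|BD| = 7.8900
circle(B,5.00) ∩ circle(D,10.00): a=-0.8078, h=4.9343
  candidates: C₊=(-2.1900,5.7379) cross=38.932; C₋=(-3.1271,-4.0861) cross=-38.932
  mode + wants cross > 0 → take C=(-2.1900,5.7379) (cross=38.932)
ex = (C−B)/|BC| = (-0.0671,0.9977); ey = (-0.9977,-0.0671)
P = B + 2.94·ex + -0.66·ey = (-1.3932,3.7269)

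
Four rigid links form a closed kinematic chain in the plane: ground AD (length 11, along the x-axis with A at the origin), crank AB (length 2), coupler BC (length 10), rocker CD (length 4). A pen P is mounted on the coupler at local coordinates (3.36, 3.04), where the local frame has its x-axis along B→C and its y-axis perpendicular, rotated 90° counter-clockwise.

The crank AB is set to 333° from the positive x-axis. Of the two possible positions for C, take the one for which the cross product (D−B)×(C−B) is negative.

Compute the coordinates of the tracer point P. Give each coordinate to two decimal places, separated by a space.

5.92 0.95

A=(0,0), D=(11.00,0)
B = A + 2.00·(cos333°, sin333°) = (1.7820, -0.9080)
|BD| = 9.2626
circle(B,10.00) ∩ circle(D,4.00): a=9.1657, h=3.9988
  candidates: C₊=(10.5115,3.9701) cross=37.040; C₋=(11.2955,-3.9891) cross=-37.040
  mode - wants cross < 0 → take C=(11.2955,-3.9891) (cross=-37.040)
ex = (C−B)/|BC| = (0.9514,-0.3081); ey = (0.3081,0.9514)
P = B + 3.36·ex + 3.04·ey = (5.9152,0.9489)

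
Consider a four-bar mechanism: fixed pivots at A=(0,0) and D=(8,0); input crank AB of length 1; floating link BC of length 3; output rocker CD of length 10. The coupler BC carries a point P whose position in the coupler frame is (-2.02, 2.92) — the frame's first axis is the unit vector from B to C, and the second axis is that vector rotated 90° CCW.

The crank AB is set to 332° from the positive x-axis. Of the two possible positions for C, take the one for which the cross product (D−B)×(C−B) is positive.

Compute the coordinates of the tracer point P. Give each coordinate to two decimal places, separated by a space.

A=(0,0), D=(8.00,0)
B = A + 1.00·(cos332°, sin332°) = (0.8829, -0.4695)
|BD| = 7.1325
circle(B,3.00) ∩ circle(D,10.00): a=-2.8130, h=1.0427
  candidates: C₊=(-1.9926,0.3858) cross=7.437; C₋=(-1.8553,-1.6950) cross=-7.437
  mode + wants cross > 0 → take C=(-1.9926,0.3858) (cross=7.437)
ex = (C−B)/|BC| = (-0.9585,0.2851); ey = (-0.2851,-0.9585)
P = B + -2.02·ex + 2.92·ey = (1.9867,-3.8442)

1.99 -3.84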